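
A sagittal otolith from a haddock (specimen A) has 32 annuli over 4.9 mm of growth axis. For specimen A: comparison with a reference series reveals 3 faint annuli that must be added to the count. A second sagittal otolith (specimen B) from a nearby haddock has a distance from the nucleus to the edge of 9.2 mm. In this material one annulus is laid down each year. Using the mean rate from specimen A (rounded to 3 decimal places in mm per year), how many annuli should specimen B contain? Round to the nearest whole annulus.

66 annuli

Specimen A: adjusted count: 32 + 3 = 35 annuli.
A: Mean rate = 4.9 mm / 35 years ≈ 0.140 mm/yr.
B spans 9.2 / 0.140 = 65.71 years ≈ 66 annuli.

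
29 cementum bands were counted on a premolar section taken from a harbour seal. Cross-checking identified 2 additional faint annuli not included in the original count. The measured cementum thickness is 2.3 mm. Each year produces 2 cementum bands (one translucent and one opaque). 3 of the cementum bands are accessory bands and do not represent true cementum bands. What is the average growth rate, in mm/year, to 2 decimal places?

Correcting the raw count gives 29 − 3 + 2 = 28 true cementum bands.
28 cementum bands at 2 per year is 28 / 2 = 14 years.
Mean rate = 2.3 mm / 14 years ≈ 0.16 mm/year.

0.16 mm/year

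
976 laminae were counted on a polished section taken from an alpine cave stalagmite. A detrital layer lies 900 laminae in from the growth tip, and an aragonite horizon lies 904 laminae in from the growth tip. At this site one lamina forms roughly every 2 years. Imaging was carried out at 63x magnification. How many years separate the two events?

8 yr

The two markers are separated by 904 − 900 = 4 laminae.
Multiplying by 2 years per lamina: 4 × 2 = 8 years.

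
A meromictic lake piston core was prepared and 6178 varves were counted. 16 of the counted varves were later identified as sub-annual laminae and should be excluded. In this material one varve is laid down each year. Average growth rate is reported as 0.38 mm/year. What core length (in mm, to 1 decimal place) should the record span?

2341.6 mm

Correcting the raw count gives 6178 − 16 = 6162 true varves.
Predicted length = 0.38 mm/year × 6162 years = 2341.6 mm.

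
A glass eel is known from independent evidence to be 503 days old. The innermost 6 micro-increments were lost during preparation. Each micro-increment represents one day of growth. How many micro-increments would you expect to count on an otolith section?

497 micro-increments

Expected micro-increments over 503 days: 503.
Subtracting the 6 micro-increments not captured gives 503 − 6 = 497 micro-increments in the record.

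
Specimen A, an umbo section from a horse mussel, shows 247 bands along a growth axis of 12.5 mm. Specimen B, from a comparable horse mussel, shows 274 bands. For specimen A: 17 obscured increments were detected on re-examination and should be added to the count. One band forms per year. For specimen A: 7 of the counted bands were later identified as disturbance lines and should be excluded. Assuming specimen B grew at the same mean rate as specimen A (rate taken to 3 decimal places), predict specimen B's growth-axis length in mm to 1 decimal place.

Specimen A: correcting the raw count gives 247 − 7 + 17 = 257 true bands.
A: Mean rate = 12.5 mm / 257 years ≈ 0.049 mm/yr.
B's length ≈ 0.049 × 274 = 13.4 mm.

13.4 mm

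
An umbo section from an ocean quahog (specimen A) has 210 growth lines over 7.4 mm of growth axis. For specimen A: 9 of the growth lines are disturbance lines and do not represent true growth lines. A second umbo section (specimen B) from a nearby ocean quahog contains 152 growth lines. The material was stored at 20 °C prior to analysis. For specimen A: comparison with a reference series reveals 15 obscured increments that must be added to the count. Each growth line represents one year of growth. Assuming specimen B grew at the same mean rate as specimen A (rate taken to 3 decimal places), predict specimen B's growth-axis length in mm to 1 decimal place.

5.2 mm

Specimen A: correcting the raw count gives 210 − 9 + 15 = 216 true growth lines.
A: Extension rate ≈ 7.4 / 216 = 0.034 mm/year.
B's length ≈ 0.034 × 152 = 5.2 mm.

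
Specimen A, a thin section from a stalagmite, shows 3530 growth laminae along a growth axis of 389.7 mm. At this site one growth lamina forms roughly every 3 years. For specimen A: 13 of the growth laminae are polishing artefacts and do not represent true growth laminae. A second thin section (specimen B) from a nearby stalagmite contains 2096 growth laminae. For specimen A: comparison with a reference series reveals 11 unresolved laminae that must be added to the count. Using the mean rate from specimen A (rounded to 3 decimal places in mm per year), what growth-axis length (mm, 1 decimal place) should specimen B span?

232.7 mm

Specimen A: after corrections the count is 3530 − 13 + 11 = 3528 growth laminae.
Specimen A: at 3 years per growth lamina, 3528 × 3 = 10584 years.
A: Mean rate = 389.7 mm / 10584 years ≈ 0.037 mm per year.
Specimen B: 2096 growth laminae at 3 years each span 2096 × 3 = 6288 years. For B, 0.037 mm/year × 6288 years = 232.7 mm.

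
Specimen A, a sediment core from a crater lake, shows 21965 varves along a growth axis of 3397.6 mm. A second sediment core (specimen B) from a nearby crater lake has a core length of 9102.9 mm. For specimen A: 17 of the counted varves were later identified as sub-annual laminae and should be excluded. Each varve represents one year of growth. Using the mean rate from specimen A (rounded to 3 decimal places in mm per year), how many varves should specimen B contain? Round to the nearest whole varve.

58728 varves

Specimen A: adjusted count: 21965 − 17 = 21948 varves.
A: Mean rate = 3397.6 mm / 21948 years ≈ 0.155 mm/year.
For B, 9102.9 / 0.155 = 58728.39 years ≈ 58728 varves.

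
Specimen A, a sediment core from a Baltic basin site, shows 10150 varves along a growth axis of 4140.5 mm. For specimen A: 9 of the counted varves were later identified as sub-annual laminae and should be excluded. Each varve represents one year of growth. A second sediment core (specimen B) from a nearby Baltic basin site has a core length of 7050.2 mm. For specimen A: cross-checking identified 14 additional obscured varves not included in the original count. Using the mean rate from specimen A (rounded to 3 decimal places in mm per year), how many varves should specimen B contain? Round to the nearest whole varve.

Specimen A: true varve count = 10150 − 9 + 14 = 10155.
A: 4140.5 mm over 10155 years gives 4140.5 / 10155 ≈ 0.408 mm per year.
B spans 7050.2 / 0.408 = 17279.90 years ≈ 17280 varves.

17280 varves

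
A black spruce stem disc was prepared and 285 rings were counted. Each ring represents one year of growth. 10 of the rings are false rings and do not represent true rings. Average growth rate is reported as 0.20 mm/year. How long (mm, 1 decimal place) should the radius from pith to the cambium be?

Adjusted count: 285 − 10 = 275 rings.
275 years at 0.20 mm/year gives 0.20 × 275 = 55.0 mm.

55.0 mm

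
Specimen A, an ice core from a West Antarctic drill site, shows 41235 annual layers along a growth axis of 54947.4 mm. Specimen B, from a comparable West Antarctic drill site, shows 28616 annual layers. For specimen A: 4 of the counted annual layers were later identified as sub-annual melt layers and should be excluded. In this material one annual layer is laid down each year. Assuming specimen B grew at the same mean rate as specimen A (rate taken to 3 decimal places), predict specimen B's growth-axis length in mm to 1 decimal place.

Specimen A: true annual layer count = 41235 − 4 = 41231.
A: 54947.4 mm over 41231 years gives 54947.4 / 41231 ≈ 1.333 mm per year.
Length of B = 1.333 × 28616 = 38145.1 mm.

38145.1 mm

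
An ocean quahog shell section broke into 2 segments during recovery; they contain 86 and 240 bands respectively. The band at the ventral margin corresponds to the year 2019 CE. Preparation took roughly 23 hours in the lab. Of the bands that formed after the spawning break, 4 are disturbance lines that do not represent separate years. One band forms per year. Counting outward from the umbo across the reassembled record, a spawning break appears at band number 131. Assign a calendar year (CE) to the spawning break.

Total bands = 86 + 240 = 326.
The spawning break sits at band 131 from the umbo, so 326 − 131 = 195 bands formed after it.
Removing the 4 false bands leaves 195 − 4 = 191 true bands beyond the spawning break.
2019 − 191 = 1828 CE.

1828 CE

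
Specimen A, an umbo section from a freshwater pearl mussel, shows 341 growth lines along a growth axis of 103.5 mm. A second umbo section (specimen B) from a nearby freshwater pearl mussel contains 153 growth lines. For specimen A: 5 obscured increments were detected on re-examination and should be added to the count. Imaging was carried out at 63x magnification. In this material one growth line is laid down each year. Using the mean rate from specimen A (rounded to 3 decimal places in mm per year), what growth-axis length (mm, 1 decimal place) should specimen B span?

Specimen A: adjusted count: 341 + 5 = 346 growth lines.
A: Mean rate = 103.5 mm / 346 years ≈ 0.299 mm/year.
B's length ≈ 0.299 × 153 = 45.7 mm.

45.7 mm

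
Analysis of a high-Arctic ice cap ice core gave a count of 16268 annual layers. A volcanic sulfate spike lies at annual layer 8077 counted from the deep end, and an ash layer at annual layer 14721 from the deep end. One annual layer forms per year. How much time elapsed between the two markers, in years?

Separation: 14721 − 8077 = 6644 annual layers.
One annual layer per year makes the interval 6644 years.

6644 years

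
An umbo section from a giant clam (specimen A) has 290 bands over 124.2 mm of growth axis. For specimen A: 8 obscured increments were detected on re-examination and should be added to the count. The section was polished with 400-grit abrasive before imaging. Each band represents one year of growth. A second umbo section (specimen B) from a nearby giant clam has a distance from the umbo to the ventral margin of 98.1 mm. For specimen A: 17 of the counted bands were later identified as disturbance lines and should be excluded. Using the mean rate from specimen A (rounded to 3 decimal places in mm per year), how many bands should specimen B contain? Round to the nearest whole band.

Specimen A: correcting the raw count gives 290 − 17 + 8 = 281 true bands.
A: Extension rate ≈ 124.2 / 281 = 0.442 mm per year.
Specimen B: 98.1 mm / 0.442 mm per year = 221.95 years ≈ 222 bands.

222 bands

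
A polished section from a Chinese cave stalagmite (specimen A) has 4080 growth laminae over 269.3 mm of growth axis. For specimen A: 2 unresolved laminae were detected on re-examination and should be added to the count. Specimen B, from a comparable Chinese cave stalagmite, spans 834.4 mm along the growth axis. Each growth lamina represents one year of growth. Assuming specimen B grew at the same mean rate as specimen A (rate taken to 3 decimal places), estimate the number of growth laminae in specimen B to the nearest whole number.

Specimen A: after corrections the count is 4080 + 2 = 4082 growth laminae.
A: Extension rate ≈ 269.3 / 4082 = 0.066 mm/yr.
B spans 834.4 / 0.066 = 12642.42 years ≈ 12642 growth laminae.

12642 growth laminae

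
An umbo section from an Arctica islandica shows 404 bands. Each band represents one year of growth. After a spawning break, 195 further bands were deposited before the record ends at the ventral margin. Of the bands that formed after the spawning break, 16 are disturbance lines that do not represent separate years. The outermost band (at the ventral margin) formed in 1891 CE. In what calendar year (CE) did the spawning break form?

There are 195 bands younger than the spawning break.
195 − 16 false = 179 true bands after the spawning break.
The band at the ventral margin is 1891 CE, so the spawning break dates to 1891 − 179 = 1712 CE.

1712 CE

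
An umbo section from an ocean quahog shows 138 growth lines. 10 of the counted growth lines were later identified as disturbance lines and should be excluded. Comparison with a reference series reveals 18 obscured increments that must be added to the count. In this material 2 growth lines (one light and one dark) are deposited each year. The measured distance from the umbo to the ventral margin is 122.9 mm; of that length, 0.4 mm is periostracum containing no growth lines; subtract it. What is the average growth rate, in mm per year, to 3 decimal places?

Adjusted count: 138 − 10 + 18 = 146 growth lines.
146 growth lines at 2 per year is 146 / 2 = 73 years.
Removing the 0.4 mm offcut leaves 122.9 − 0.4 = 122.5 mm.
Extension rate ≈ 122.5 / 73 = 1.678 mm per year.

1.678 mm per year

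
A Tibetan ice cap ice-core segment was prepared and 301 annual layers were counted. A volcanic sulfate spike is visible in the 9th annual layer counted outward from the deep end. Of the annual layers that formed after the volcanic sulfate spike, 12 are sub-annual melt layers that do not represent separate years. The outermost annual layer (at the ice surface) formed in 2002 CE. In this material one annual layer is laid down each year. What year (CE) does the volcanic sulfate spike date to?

The volcanic sulfate spike sits at annual layer 9 from the deep end, so 301 − 9 = 292 annual layers formed after it.
Excluding 12 false annual layers: 292 − 12 = 280.
Counting back 280 years from 2002 CE places the volcanic sulfate spike in 2002 − 280 = 1722 CE.

1722 CE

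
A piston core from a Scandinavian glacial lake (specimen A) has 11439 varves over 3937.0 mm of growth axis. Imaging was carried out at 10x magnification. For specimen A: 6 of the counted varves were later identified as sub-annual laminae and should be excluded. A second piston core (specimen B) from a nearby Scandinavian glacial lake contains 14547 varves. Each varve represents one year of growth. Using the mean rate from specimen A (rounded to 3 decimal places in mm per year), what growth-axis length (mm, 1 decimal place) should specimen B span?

5004.2 mm

Specimen A: after corrections the count is 11439 − 6 = 11433 varves.
A: 3937.0 mm over 11433 years gives 3937.0 / 11433 ≈ 0.344 mm/year.
For B, 0.344 mm/year × 14547 years = 5004.2 mm.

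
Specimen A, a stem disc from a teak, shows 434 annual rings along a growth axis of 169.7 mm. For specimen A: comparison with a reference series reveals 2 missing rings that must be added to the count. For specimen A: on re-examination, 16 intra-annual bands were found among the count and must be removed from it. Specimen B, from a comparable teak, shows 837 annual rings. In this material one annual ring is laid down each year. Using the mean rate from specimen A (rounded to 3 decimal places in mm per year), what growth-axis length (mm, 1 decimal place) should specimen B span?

Specimen A: after corrections the count is 434 − 16 + 2 = 420 annual rings.
A: Mean rate = 169.7 mm / 420 years ≈ 0.404 mm/yr.
Length of B = 0.404 × 837 = 338.1 mm.

338.1 mm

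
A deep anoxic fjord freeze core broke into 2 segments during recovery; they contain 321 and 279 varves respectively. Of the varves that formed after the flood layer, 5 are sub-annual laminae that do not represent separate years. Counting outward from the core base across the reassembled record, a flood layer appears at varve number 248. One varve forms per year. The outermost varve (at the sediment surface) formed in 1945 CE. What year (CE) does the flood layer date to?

1598 CE

Total varves = 321 + 279 = 600.
The flood layer sits at varve 248 from the core base, so 600 − 248 = 352 varves formed after it.
Removing the 5 false varves leaves 352 − 5 = 347 true varves beyond the flood layer.
Counting back 347 years from 1945 CE places the flood layer in 1945 − 347 = 1598 CE.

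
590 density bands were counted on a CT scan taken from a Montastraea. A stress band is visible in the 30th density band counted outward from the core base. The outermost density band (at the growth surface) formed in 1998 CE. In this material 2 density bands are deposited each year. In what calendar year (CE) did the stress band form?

1718 CE

590 − 30 = 560 density bands lie beyond the stress band toward the growth surface.
Dividing by 2 density bands per year: 560 / 2 = 280 years.
Counting back 280 years from 1998 CE places the stress band in 1998 − 280 = 1718 CE.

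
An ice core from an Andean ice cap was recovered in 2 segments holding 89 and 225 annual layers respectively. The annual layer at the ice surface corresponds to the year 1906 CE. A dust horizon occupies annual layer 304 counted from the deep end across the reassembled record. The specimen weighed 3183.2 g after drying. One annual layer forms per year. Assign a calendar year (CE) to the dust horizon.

1896 CE

Total annual layers = 89 + 225 = 314.
314 − 304 = 10 annual layers lie beyond the dust horizon toward the ice surface.
Counting back 10 years from 1906 CE places the dust horizon in 1906 − 10 = 1896 CE.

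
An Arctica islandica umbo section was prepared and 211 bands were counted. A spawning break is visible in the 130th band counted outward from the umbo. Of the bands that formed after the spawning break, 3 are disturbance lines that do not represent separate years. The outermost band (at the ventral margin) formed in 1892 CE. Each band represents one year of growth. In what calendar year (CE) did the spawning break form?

1814 CE

Between band 130 and the ventral margin there are 211 − 130 = 81 bands.
Removing the 3 false bands leaves 81 − 3 = 78 true bands beyond the spawning break.
The band at the ventral margin is 1892 CE, so the spawning break dates to 1892 − 78 = 1814 CE.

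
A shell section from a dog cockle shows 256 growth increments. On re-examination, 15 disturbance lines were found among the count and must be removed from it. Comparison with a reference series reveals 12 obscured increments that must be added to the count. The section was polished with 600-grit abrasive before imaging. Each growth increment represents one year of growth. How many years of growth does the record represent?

253 yr

Adjusted count: 256 − 15 + 12 = 253 growth increments.
With a one-to-one growth increment periodicity this is 253 years.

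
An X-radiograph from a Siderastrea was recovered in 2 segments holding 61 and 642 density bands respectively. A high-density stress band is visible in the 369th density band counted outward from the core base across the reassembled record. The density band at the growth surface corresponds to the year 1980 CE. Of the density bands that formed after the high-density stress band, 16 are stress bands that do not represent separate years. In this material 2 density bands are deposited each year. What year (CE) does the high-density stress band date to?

1821 CE

Total density bands = 61 + 642 = 703.
The high-density stress band sits at density band 369 from the core base, so 703 − 369 = 334 density bands formed after it.
334 − 16 false = 318 true density bands after the high-density stress band.
318 density bands at 2 per year is 318 / 2 = 159 years.
Counting back 159 years from 1980 CE places the high-density stress band in 1980 − 159 = 1821 CE.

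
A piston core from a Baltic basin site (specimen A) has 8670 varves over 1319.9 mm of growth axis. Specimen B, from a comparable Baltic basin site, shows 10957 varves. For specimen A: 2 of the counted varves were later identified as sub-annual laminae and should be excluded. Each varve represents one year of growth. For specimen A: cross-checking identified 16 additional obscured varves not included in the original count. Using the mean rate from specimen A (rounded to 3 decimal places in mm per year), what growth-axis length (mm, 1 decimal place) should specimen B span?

Specimen A: true varve count = 8670 − 2 + 16 = 8684.
A: 1319.9 mm over 8684 years gives 1319.9 / 8684 ≈ 0.152 mm/yr.
B's length ≈ 0.152 × 10957 = 1665.5 mm.

1665.5 mm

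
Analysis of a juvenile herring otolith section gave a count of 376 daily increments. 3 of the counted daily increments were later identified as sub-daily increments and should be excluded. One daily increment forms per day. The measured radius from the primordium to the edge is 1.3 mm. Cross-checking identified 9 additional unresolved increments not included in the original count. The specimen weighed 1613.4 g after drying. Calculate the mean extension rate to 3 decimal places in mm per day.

Correcting the raw count gives 376 − 3 + 9 = 382 true daily increments.
1.3 mm over 382 days gives 1.3 / 382 ≈ 0.003 mm per day.

0.003 mm per day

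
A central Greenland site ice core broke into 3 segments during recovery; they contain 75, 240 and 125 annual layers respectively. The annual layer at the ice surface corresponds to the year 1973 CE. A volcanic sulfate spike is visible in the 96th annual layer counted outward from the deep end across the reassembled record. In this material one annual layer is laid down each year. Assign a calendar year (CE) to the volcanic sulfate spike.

Total annual layers = 75 + 240 + 125 = 440.
The volcanic sulfate spike sits at annual layer 96 from the deep end, so 440 − 96 = 344 annual layers formed after it.
Counting back 344 years from 1973 CE places the volcanic sulfate spike in 1973 − 344 = 1629 CE.

1629 CE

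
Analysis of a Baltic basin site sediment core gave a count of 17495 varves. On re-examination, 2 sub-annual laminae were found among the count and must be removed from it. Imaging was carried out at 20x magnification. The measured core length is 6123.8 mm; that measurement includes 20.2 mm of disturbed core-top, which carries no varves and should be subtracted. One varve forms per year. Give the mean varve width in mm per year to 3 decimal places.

True varve count = 17495 − 2 = 17493.
Net length = 6123.8 − 20.2 = 6103.6 mm.
Mean rate = 6103.6 mm / 17493 years ≈ 0.349 mm per year.

0.349 mm per year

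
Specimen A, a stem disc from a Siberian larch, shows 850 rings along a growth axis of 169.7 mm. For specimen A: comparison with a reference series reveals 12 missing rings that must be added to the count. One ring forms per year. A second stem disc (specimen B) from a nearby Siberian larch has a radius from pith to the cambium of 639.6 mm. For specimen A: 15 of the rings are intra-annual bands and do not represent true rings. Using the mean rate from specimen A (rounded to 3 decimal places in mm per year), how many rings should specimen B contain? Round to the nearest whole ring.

Specimen A: after corrections the count is 850 − 15 + 12 = 847 rings.
A: 169.7 mm over 847 years gives 169.7 / 847 ≈ 0.200 mm/yr.
Specimen B: 639.6 mm / 0.200 mm per year = 3198.00 years ≈ 3198 rings.

3198 rings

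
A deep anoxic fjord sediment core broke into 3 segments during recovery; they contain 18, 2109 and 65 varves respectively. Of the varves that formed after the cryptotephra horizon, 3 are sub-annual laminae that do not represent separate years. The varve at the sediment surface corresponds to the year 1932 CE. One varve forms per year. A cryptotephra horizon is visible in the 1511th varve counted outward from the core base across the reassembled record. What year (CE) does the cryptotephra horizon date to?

Total varves = 18 + 2109 + 65 = 2192.
2192 − 1511 = 681 varves lie beyond the cryptotephra horizon toward the sediment surface.
Removing the 3 false varves leaves 681 − 3 = 678 true varves beyond the cryptotephra horizon.
1932 − 678 = 1254 CE.

1254 CE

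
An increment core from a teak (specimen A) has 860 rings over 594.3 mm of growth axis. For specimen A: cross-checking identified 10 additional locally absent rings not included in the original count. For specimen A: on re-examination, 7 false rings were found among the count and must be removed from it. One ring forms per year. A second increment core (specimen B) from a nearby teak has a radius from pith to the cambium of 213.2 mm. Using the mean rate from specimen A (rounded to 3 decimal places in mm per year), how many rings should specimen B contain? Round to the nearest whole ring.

Specimen A: correcting the raw count gives 860 − 7 + 10 = 863 true rings.
A: Extension rate ≈ 594.3 / 863 = 0.689 mm/year.
Specimen B: 213.2 mm / 0.689 mm per year = 309.43 years ≈ 309 rings.

309 rings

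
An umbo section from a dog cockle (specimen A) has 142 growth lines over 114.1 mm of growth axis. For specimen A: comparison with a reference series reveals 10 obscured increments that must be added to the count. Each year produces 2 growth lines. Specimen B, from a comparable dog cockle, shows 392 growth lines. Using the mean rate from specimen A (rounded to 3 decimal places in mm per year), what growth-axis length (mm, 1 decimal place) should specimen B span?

Specimen A: after corrections the count is 142 + 10 = 152 growth lines.
Specimen A: with 2 growth lines per year, 152 / 2 = 76 years.
A: Mean rate = 114.1 mm / 76 years ≈ 1.501 mm/yr.
Specimen B: with 2 growth lines per year, 392 / 2 = 196 years. Length of B = 1.501 × 196 = 294.2 mm.

294.2 mm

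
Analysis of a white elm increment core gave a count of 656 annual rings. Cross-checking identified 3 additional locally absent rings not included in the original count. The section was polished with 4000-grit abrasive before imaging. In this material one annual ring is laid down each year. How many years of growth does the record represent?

Correcting the raw count gives 656 + 3 = 659 true annual rings.
With a one-to-one annual ring periodicity this is 659 years.

659 years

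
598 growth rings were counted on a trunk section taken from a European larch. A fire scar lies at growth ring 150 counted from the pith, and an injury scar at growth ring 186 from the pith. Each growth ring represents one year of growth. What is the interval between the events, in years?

36 years

186 − 150 = 36 growth rings lie between the two events.
One growth ring per year makes the interval 36 years.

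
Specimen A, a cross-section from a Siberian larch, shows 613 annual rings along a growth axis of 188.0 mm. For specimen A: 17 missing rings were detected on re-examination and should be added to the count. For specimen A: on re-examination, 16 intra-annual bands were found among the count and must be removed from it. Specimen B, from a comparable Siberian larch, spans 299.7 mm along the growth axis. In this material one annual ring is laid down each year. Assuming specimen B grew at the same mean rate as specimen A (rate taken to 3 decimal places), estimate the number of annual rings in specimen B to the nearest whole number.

Specimen A: true annual ring count = 613 − 16 + 17 = 614.
A: 188.0 mm over 614 years gives 188.0 / 614 ≈ 0.306 mm/year.
For B, 299.7 / 0.306 = 979.41 years ≈ 979 annual rings.

979 annual rings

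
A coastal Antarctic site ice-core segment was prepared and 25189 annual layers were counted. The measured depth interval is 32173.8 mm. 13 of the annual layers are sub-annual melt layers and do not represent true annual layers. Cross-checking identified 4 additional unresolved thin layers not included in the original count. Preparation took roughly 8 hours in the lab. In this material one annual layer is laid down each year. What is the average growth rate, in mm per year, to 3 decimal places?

1.278 mm per year

Adjusted count: 25189 − 13 + 4 = 25180 annual layers.
Extension rate ≈ 32173.8 / 25180 = 1.278 mm per year.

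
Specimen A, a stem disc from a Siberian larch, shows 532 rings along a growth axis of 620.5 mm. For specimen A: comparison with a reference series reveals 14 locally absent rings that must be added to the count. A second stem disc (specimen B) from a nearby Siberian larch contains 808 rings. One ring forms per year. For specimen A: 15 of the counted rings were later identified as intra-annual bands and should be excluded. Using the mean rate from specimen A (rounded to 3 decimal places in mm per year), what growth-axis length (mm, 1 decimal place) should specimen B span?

Specimen A: true ring count = 532 − 15 + 14 = 531.
A: Extension rate ≈ 620.5 / 531 = 1.169 mm/yr.
Length of B = 1.169 × 808 = 944.6 mm.

944.6 mm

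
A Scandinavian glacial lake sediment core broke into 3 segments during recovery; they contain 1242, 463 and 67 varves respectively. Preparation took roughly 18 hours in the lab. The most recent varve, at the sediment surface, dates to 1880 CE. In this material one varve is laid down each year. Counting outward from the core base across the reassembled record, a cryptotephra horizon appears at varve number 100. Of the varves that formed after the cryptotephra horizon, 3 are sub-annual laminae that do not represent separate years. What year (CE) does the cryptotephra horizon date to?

Total varves = 1242 + 463 + 67 = 1772.
Between varve 100 and the sediment surface there are 1772 − 100 = 1672 varves.
Excluding 3 false varves: 1672 − 3 = 1669.
Counting back 1669 years from 1880 CE places the cryptotephra horizon in 1880 − 1669 = 211 CE.

211 CE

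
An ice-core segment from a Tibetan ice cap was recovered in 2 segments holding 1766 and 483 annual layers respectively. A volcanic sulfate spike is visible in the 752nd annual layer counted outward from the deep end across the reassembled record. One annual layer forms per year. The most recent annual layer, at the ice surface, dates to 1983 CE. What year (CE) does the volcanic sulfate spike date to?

Total annual layers = 1766 + 483 = 2249.
2249 − 752 = 1497 annual layers lie beyond the volcanic sulfate spike toward the ice surface.
Counting back 1497 years from 1983 CE places the volcanic sulfate spike in 1983 − 1497 = 486 CE.

486 CE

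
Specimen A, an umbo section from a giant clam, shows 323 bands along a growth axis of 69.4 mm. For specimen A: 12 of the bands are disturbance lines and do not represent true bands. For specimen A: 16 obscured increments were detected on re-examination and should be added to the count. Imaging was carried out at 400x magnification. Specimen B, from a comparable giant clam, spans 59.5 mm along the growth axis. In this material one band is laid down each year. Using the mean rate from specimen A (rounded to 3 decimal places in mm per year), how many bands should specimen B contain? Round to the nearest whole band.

281 bands

Specimen A: correcting the raw count gives 323 − 12 + 16 = 327 true bands.
A: Extension rate ≈ 69.4 / 327 = 0.212 mm/year.
For B, 59.5 / 0.212 = 280.66 years ≈ 281 bands.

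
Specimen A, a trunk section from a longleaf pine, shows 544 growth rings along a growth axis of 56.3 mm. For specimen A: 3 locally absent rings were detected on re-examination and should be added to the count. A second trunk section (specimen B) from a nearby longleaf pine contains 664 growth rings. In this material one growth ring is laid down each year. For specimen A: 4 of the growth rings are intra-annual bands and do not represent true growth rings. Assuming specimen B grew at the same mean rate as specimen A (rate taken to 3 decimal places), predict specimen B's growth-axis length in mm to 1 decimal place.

69.1 mm

Specimen A: after corrections the count is 544 − 4 + 3 = 543 growth rings.
A: Extension rate ≈ 56.3 / 543 = 0.104 mm per year.
Length of B = 0.104 × 664 = 69.1 mm.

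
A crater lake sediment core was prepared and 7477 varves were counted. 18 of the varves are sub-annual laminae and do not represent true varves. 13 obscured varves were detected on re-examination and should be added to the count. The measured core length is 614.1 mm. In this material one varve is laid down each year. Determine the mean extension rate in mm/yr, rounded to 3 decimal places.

Adjusted count: 7477 − 18 + 13 = 7472 varves.
Extension rate ≈ 614.1 / 7472 = 0.082 mm/yr.

0.082 mm/yr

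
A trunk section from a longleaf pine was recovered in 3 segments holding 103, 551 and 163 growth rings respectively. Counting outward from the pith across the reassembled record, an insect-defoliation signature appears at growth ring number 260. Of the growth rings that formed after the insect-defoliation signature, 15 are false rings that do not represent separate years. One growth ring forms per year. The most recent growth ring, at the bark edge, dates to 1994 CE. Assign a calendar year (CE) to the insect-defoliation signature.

Total growth rings = 103 + 551 + 163 = 817.
817 − 260 = 557 growth rings lie beyond the insect-defoliation signature toward the bark edge.
557 − 15 false = 542 true growth rings after the insect-defoliation signature.
The growth ring at the bark edge is 1994 CE, so the insect-defoliation signature dates to 1994 − 542 = 1452 CE.

1452 CE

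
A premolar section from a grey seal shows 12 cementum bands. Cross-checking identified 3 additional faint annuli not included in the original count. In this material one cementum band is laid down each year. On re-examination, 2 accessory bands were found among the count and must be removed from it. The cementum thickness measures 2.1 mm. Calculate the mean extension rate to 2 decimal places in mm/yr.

0.16 mm/yr

Adjusted count: 12 − 2 + 3 = 13 cementum bands.
2.1 mm over 13 years gives 2.1 / 13 ≈ 0.16 mm/yr.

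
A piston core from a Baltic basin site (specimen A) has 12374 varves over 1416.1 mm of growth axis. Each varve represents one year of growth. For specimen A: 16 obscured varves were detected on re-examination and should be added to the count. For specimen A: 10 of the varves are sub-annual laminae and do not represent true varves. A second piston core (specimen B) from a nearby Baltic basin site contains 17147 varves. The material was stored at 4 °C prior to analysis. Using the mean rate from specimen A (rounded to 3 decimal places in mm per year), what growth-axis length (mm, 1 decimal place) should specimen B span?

Specimen A: true varve count = 12374 − 10 + 16 = 12380.
A: Mean rate = 1416.1 mm / 12380 years ≈ 0.114 mm/year.
Length of B = 0.114 × 17147 = 1954.8 mm.

1954.8 mm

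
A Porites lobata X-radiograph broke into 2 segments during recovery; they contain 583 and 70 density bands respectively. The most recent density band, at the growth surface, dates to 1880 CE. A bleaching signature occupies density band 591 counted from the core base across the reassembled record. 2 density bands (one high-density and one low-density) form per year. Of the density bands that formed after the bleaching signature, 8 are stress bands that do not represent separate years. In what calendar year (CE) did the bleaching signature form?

Total density bands = 583 + 70 = 653.
Between density band 591 and the growth surface there are 653 − 591 = 62 density bands.
Excluding 8 false density bands: 62 − 8 = 54.
With 2 density bands per year, 54 / 2 = 27 years.
1880 − 27 = 1853 CE.

1853 CE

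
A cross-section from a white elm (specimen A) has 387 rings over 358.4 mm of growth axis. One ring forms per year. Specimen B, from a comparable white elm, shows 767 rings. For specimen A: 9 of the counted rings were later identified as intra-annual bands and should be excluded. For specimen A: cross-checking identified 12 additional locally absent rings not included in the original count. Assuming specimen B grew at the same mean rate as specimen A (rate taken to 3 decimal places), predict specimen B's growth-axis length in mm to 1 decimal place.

Specimen A: correcting the raw count gives 387 − 9 + 12 = 390 true rings.
A: 358.4 mm over 390 years gives 358.4 / 390 ≈ 0.919 mm/yr.
For B, 0.919 mm/year × 767 years = 704.9 mm.

704.9 mm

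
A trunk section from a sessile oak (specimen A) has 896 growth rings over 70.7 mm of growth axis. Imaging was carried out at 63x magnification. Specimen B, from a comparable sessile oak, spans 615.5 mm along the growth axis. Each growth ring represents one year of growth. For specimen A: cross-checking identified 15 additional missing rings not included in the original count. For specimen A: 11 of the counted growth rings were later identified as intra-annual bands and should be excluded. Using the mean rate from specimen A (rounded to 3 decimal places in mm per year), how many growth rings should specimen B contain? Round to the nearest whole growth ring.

7791 growth rings

Specimen A: true growth ring count = 896 − 11 + 15 = 900.
A: 70.7 mm over 900 years gives 70.7 / 900 ≈ 0.079 mm/year.
For B, 615.5 / 0.079 = 7791.14 years ≈ 7791 growth rings.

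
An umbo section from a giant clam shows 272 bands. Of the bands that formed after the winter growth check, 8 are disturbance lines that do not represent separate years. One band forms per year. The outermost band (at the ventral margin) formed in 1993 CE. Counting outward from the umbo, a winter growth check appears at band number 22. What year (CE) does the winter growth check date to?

272 − 22 = 250 bands lie beyond the winter growth check toward the ventral margin.
Excluding 8 false bands: 250 − 8 = 242.
1993 − 242 = 1751 CE.

1751 CE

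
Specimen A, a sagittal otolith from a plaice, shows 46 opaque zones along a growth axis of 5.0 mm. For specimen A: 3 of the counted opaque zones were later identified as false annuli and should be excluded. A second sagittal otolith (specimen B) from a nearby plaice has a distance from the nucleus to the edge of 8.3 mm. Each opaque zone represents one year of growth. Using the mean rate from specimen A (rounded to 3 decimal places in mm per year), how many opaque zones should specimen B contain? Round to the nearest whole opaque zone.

72 opaque zones

Specimen A: true opaque zone count = 46 − 3 = 43.
A: 5.0 mm over 43 years gives 5.0 / 43 ≈ 0.116 mm per year.
For B, 8.3 / 0.116 = 71.55 years ≈ 72 opaque zones.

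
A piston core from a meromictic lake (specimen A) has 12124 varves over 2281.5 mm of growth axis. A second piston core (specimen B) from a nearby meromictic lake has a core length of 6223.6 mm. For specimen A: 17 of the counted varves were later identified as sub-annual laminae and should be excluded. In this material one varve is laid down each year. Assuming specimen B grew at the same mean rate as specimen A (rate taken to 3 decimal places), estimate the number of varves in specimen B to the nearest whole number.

33104 varves

Specimen A: correcting the raw count gives 12124 − 17 = 12107 true varves.
A: Mean rate = 2281.5 mm / 12107 years ≈ 0.188 mm per year.
For B, 6223.6 / 0.188 = 33104.26 years ≈ 33104 varves.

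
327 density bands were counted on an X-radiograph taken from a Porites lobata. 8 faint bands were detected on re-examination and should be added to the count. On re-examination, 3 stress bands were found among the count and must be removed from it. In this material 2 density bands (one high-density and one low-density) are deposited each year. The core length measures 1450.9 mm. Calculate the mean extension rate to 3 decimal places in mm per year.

Correcting the raw count gives 327 − 3 + 8 = 332 true density bands.
332 density bands at 2 per year is 332 / 2 = 166 years.
Extension rate ≈ 1450.9 / 166 = 8.740 mm per year.

8.740 mm per year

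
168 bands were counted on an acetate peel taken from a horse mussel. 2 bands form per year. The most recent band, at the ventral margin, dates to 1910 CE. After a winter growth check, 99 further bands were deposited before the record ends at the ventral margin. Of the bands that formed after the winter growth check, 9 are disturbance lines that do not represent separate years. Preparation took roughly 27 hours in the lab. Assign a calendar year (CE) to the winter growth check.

There are 99 bands younger than the winter growth check.
Removing the 9 false bands leaves 99 − 9 = 90 true bands beyond the winter growth check.
With 2 bands per year, 90 / 2 = 45 years.
Counting back 45 years from 1910 CE places the winter growth check in 1910 − 45 = 1865 CE.

1865 CE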